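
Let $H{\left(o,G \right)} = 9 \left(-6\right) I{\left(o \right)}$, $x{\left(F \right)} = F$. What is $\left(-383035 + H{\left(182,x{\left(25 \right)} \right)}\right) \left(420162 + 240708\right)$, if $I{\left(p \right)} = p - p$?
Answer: $-253136340450$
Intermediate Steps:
$I{\left(p \right)} = 0$
$H{\left(o,G \right)} = 0$ ($H{\left(o,G \right)} = 9 \left(-6\right) 0 = \left(-54\right) 0 = 0$)
$\left(-383035 + H{\left(182,x{\left(25 \right)} \right)}\right) \left(420162 + 240708\right) = \left(-383035 + 0\right) \left(420162 + 240708\right) = \left(-383035\right) 660870 = -253136340450$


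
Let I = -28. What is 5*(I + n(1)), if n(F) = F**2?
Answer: -135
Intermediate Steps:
5*(I + n(1)) = 5*(-28 + 1**2) = 5*(-28 + 1) = 5*(-27) = -135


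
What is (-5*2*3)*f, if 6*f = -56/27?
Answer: 280/27 ≈ 10.370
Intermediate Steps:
f = -28/81 (f = (-56/27)/6 = (-56*1/27)/6 = (⅙)*(-56/27) = -28/81 ≈ -0.34568)
(-5*2*3)*f = (-5*2*3)*(-28/81) = -10*3*(-28/81) = -30*(-28/81) = 280/27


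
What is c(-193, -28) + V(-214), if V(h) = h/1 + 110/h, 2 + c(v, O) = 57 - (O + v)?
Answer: 6579/107 ≈ 61.486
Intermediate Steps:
c(v, O) = 55 - O - v (c(v, O) = -2 + (57 - (O + v)) = -2 + (57 + (-O - v)) = -2 + (57 - O - v) = 55 - O - v)
V(h) = h + 110/h (V(h) = h*1 + 110/h = h + 110/h)
c(-193, -28) + V(-214) = (55 - 1*(-28) - 1*(-193)) + (-214 + 110/(-214)) = (55 + 28 + 193) + (-214 + 110*(-1/214)) = 276 + (-214 - 55/107) = 276 - 22953/107 = 6579/107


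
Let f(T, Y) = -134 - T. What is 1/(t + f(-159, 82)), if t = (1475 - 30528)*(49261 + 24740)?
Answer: -1/2149951028 ≈ -4.6513e-10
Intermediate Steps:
t = -2149951053 (t = -29053*74001 = -2149951053)
1/(t + f(-159, 82)) = 1/(-2149951053 + (-134 - 1*(-159))) = 1/(-2149951053 + (-134 + 159)) = 1/(-2149951053 + 25) = 1/(-2149951028) = -1/2149951028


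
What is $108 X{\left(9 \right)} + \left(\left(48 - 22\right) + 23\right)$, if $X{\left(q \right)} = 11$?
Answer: $1237$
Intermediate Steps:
$108 X{\left(9 \right)} + \left(\left(48 - 22\right) + 23\right) = 108 \cdot 11 + \left(\left(48 - 22\right) + 23\right) = 1188 + \left(26 + 23\right) = 1188 + 49 = 1237$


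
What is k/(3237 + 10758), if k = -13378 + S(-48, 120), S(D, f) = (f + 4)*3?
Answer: -13006/13995 ≈ -0.92933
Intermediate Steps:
S(D, f) = 12 + 3*f (S(D, f) = (4 + f)*3 = 12 + 3*f)
k = -13006 (k = -13378 + (12 + 3*120) = -13378 + (12 + 360) = -13378 + 372 = -13006)
k/(3237 + 10758) = -13006/(3237 + 10758) = -13006/13995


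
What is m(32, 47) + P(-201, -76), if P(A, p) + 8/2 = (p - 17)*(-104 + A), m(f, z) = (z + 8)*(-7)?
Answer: 27976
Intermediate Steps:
m(f, z) = -56 - 7*z (m(f, z) = (8 + z)*(-7) = -56 - 7*z)
P(A, p) = -4 + (-104 + A)*(-17 + p) (P(A, p) = -4 + (p - 17)*(-104 + A) = -4 + (-17 + p)*(-104 + A) = -4 + (-104 + A)*(-17 + p))
m(32, 47) + P(-201, -76) = (-56 - 7*47) + (1764 - 104*(-76) - 17*(-201) - 201*(-76)) = (-56 - 329) + (1764 + 7904 + 3417 + 15276) = -385 + 28361 = 27976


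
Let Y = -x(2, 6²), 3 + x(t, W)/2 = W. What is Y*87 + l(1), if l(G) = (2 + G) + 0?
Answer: -5739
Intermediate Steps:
x(t, W) = -6 + 2*W
l(G) = 2 + G
Y = -66 (Y = -(-6 + 2*6²) = -(-6 + 2*36) = -(-6 + 72) = -1*66 = -66)
Y*87 + l(1) = -66*87 + (2 + 1) = -5742 + 3 = -5739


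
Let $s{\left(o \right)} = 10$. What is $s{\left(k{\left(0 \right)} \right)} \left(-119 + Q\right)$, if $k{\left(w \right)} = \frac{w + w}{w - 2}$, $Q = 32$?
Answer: $-870$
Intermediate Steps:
$k{\left(w \right)} = \frac{2 w}{-2 + w}$
$s{\left(k{\left(0 \right)} \right)} \left(-119 + Q\right) = 10 \left(-119 + 32\right) = 10 \left(-87\right) = -870$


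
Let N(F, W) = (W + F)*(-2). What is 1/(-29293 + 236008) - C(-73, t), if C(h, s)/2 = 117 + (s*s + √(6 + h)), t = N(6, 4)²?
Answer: -66197171309/206715 - 2*I*√67 ≈ -3.2023e+5 - 16.371*I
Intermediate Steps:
N(F, W) = -2*F - 2*W (N(F, W) = (F + W)*(-2) = -2*F - 2*W)
t = 400 (t = (-2*6 - 2*4)² = (-12 - 8)² = (-20)² = 400)
C(h, s) = 234 + 2*s² + 2*√(6 + h) (C(h, s) = 2*(117 + (s*s + √(6 + h))) = 2*(117 + (s² + √(6 + h))) = 2*(117 + s² + √(6 + h)) = 234 + 2*s² + 2*√(6 + h))
1/(-29293 + 236008) - C(-73, t) = 1/(-29293 + 236008) - (234 + 2*400² + 2*√(6 - 73)) = 1/206715 - (234 + 2*160000 + 2*√(-67)) = 1/206715 - (234 + 320000 + 2*(I*√67)) = 1/206715 - (234 + 320000 + 2*I*√67) = 1/206715 - (320234 + 2*I*√67) = 1/206715 + (-320234 - 2*I*√67) = -66197171309/206715 - 2*I*√67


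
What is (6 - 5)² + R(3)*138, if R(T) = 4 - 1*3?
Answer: 139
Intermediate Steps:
R(T) = 1 (R(T) = 4 - 3 = 1)
(6 - 5)² + R(3)*138 = (6 - 5)² + 1*138 = 1² + 138 = 1 + 138 = 139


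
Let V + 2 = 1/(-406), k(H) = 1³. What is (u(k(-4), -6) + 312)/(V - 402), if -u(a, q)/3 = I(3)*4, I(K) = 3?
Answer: -37352/54675 ≈ -0.68316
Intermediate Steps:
k(H) = 1
V = -813/406 (V = -2 + 1/(-406) = -2 - 1/406 = -813/406 ≈ -2.0025)
u(a, q) = -36 (u(a, q) = -9*4 = -3*12 = -36)
(u(k(-4), -6) + 312)/(V - 402) = (-36 + 312)/(-813/406 - 402) = 276/(-164025/406) = 276*(-406/164025) = -37352/54675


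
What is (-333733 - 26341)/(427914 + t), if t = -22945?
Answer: -360074/404969 ≈ -0.88914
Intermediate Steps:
(-333733 - 26341)/(427914 + t) = (-333733 - 26341)/(427914 - 22945) = -360074/404969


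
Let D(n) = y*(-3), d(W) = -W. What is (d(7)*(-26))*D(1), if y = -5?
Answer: 2730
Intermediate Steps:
D(n) = 15 (D(n) = -5*(-3) = 15)
(d(7)*(-26))*D(1) = (-1*7*(-26))*15 = -7*(-26)*15 = 182*15 = 2730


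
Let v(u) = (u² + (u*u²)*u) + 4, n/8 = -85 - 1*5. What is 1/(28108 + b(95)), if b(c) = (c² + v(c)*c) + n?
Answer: 1/7738703543 ≈ 1.2922e-10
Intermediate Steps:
n = -720 (n = 8*(-85 - 1*5) = 8*(-85 - 5) = 8*(-90) = -720)
v(u) = 4 + u² + u⁴ (v(u) = (u² + u³*u) + 4 = (u² + u⁴) + 4 = 4 + u² + u⁴)
b(c) = -720 + c² + c*(4 + c² + c⁴) (b(c) = (c² + (4 + c² + c⁴)*c) - 720 = (c² + c*(4 + c² + c⁴)) - 720 = -720 + c² + c*(4 + c² + c⁴))
1/(28108 + b(95)) = 1/(28108 + (-720 + 95² + 95*(4 + 95² + 95⁴))) = 1/(28108 + (-720 + 9025 + 95*(4 + 9025 + 81450625))) = 1/(28108 + (-720 + 9025 + 95*81459654)) = 1/(28108 + (-720 + 9025 + 7738667130)) = 1/(28108 + 7738675435) = 1/7738703543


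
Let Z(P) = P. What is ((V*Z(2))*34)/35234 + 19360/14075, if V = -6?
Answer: 67638764/49591855 ≈ 1.3639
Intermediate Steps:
((V*Z(2))*34)/35234 + 19360/14075 = (-6*2*34)/35234 + 19360/14075 = -12*34*(1/35234) + 19360*(1/14075) = -408*1/35234 + 3872/2815 = -204/17617 + 3872/2815 = 67638764/49591855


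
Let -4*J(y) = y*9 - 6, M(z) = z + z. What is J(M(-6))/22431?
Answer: 19/14954 ≈ 0.0012706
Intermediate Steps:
M(z) = 2*z
J(y) = 3/2 - 9*y/4 (J(y) = -(y*9 - 6)/4 = -(9*y - 6)/4 = -(-6 + 9*y)/4 = 3/2 - 9*y/4)
J(M(-6))/22431 = (3/2 - 9*(-6)/2)/22431 = (3/2 - 9/4*(-12))*(1/22431) = (3/2 + 27)*(1/22431) = (57/2)*(1/22431) = 19/14954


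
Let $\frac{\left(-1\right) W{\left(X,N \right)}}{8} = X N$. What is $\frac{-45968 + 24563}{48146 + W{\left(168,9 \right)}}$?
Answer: $- \frac{4281}{7210} \approx -0.59376$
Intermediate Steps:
$W{\left(X,N \right)} = - 8 N X$ ($W{\left(X,N \right)} = - 8 X N = - 8 N X$)
$\frac{-45968 + 24563}{48146 + W{\left(168,9 \right)}} = \frac{-45968 + 24563}{48146 - 72 \cdot 168} = - \frac{21405}{48146 - 12096} = - \frac{21405}{36050} = \left(-21405\right) \frac{1}{36050} = - \frac{4281}{7210}$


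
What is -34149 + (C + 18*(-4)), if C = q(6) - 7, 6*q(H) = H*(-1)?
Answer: -34229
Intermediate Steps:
q(H) = -H/6 (q(H) = (H*(-1))/6 = (-H)/6 = -H/6)
C = -8 (C = -1/6*6 - 7 = -1 - 7 = -8)
-34149 + (C + 18*(-4)) = -34149 + (-8 + 18*(-4)) = -34149 + (-8 - 72) = -34149 - 80 = -34229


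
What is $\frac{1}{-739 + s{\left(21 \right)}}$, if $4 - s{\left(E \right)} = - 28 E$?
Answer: $- \frac{1}{147} \approx -0.0068027$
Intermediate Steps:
$s{\left(E \right)} = 4 + 28 E$ ($s{\left(E \right)} = 4 - - 28 E = 4 + 28 E$)
$\frac{1}{-739 + s{\left(21 \right)}} = \frac{1}{-739 + \left(4 + 28 \cdot 21\right)} = \frac{1}{-739 + \left(4 + 588\right)} = \frac{1}{-739 + 592} = \frac{1}{-147} = - \frac{1}{147}$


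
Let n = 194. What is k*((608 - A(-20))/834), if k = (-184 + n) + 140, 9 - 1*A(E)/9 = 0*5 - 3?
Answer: 12500/139 ≈ 89.928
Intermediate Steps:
A(E) = 108 (A(E) = 81 - 9*(0*5 - 3) = 81 - 9*(0 - 3) = 81 - 9*(-3) = 81 + 27 = 108)
k = 150 (k = (-184 + 194) + 140 = 10 + 140 = 150)
k*((608 - A(-20))/834) = 150*((608 - 1*108)/834) = 150*((608 - 108)*(1/834)) = 150*(500*(1/834)) = 150*(250/417) = 12500/139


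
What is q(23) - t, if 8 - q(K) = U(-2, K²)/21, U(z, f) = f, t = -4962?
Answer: 103841/21 ≈ 4944.8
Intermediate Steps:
q(K) = 8 - K²/21
q(23) - t = (8 - 1/21*23²) - 1*(-4962) = (8 - 1/21*529) + 4962 = (8 - 529/21) + 4962 = -361/21 + 4962 = 103841/21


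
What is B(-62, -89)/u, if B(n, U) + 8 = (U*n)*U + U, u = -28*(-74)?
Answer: -491199/2072 ≈ -237.07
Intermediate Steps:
u = 2072
B(n, U) = -8 + U + n*U**2 (B(n, U) = -8 + ((U*n)*U + U) = -8 + (n*U**2 + U) = -8 + (U + n*U**2) = -8 + U + n*U**2)
B(-62, -89)/u = (-8 - 89 - 62*(-89)**2)/2072 = (-8 - 89 - 62*7921)*(1/2072) = (-8 - 89 - 491102)*(1/2072) = -491199*1/2072 = -491199/2072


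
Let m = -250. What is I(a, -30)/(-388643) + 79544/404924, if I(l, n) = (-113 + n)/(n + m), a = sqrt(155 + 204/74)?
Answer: 2163980839407/11015961469240 ≈ 0.19644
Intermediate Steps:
a = sqrt(215969)/37 (a = sqrt(155 + 204*(1/74)) = sqrt(155 + 102/37) = sqrt(5837/37) = sqrt(215969)/37 ≈ 12.560)
I(l, n) = (-113 + n)/(-250 + n) (I(l, n) = (-113 + n)/(n - 250) = (-113 + n)/(-250 + n))
I(a, -30)/(-388643) + 79544/404924 = ((-113 - 30)/(-250 - 30))/(-388643) + 79544/404924 = (-143/(-280))*(-1/388643) + 79544*(1/404924) = -1/280*(-143)*(-1/388643) + 19886/101231 = (143/280)*(-1/388643) + 19886/101231 = -143/108820040 + 19886/101231 = 2163980839407/11015961469240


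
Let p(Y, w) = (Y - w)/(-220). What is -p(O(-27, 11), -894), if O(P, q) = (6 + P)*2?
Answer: 213/55 ≈ 3.8727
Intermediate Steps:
O(P, q) = 12 + 2*P
p(Y, w) = -Y/220 + w/220 (p(Y, w) = (Y - w)*(-1/220) = -Y/220 + w/220)
-p(O(-27, 11), -894) = -(-(12 + 2*(-27))/220 + (1/220)*(-894)) = -(-(12 - 54)/220 - 447/110) = -(-1/220*(-42) - 447/110) = -(21/110 - 447/110) = -1*(-213/55) = 213/55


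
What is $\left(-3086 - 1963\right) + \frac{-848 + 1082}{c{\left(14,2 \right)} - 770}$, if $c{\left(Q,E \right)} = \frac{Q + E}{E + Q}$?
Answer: $- \frac{3882915}{769} \approx -5049.3$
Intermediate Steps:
$c{\left(Q,E \right)} = 1$ ($c{\left(Q,E \right)} = \frac{E + Q}{E + Q} = 1$)
$\left(-3086 - 1963\right) + \frac{-848 + 1082}{c{\left(14,2 \right)} - 770} = \left(-3086 - 1963\right) + \frac{-848 + 1082}{1 - 770} = -5049 + \frac{234}{-769} = -5049 + 234 \left(- \frac{1}{769}\right) = -5049 - \frac{234}{769} = - \frac{3882915}{769}$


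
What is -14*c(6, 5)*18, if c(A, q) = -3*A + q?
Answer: 3276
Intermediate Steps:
c(A, q) = q - 3*A
-14*c(6, 5)*18 = -14*(5 - 3*6)*18 = -14*(5 - 18)*18 = -14*(-13)*18 = 182*18 = 3276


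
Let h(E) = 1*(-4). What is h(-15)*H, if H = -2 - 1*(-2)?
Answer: 0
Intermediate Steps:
h(E) = -4
H = 0 (H = -2 + 2 = 0)
h(-15)*H = -4*0 = 0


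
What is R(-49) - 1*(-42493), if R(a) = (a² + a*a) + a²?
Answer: 49696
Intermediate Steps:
R(a) = 3*a² (R(a) = (a² + a²) + a² = 2*a² + a² = 3*a²)
R(-49) - 1*(-42493) = 3*(-49)² - 1*(-42493) = 3*2401 + 42493 = 7203 + 42493 = 49696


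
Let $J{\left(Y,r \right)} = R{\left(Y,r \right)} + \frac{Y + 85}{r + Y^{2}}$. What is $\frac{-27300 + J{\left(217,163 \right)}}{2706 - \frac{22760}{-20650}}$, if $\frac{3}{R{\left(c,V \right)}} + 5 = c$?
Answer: $- \frac{141181711088075}{13999765763096} \approx -10.085$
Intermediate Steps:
$R{\left(c,V \right)} = \frac{3}{-5 + c}$
$J{\left(Y,r \right)} = \frac{3}{-5 + Y} + \frac{85 + Y}{r + Y^{2}}$ ($J{\left(Y,r \right)} = \frac{3}{-5 + Y} + \frac{Y + 85}{r + Y^{2}} = \frac{3}{-5 + Y} + \frac{85 + Y}{r + Y^{2}}$)
$\frac{-27300 + J{\left(217,163 \right)}}{2706 - \frac{22760}{-20650}} = \frac{-27300 + \frac{3 \cdot 163 + 3 \cdot 217^{2} + \left(-5 + 217\right) \left(85 + 217\right)}{\left(-5 + 217\right) \left(163 + 217^{2}\right)}}{2706 - \frac{22760}{-20650}} = \frac{-27300 + \frac{489 + 3 \cdot 47089 + 212 \cdot 302}{212 \left(163 + 47089\right)}}{2706 - - \frac{2276}{2065}} = \frac{-27300 + \frac{489 + 141267 + 64024}{212 \cdot 47252}}{2706 + \frac{2276}{2065}} = \frac{-27300 + \frac{1}{212} \cdot \frac{1}{47252} \cdot 205780}{\frac{5590166}{2065}} = \left(-27300 + \frac{51445}{2504356}\right) \frac{2065}{5590166} = \left(- \frac{68368867355}{2504356}\right) \frac{2065}{5590166} = - \frac{141181711088075}{13999765763096}$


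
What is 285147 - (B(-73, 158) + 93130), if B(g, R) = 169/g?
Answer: 14017410/73 ≈ 1.9202e+5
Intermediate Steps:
285147 - (B(-73, 158) + 93130) = 285147 - (169/(-73) + 93130) = 285147 - (169*(-1/73) + 93130) = 285147 - (-169/73 + 93130) = 285147 - 1*6798321/73 = 285147 - 6798321/73 = 14017410/73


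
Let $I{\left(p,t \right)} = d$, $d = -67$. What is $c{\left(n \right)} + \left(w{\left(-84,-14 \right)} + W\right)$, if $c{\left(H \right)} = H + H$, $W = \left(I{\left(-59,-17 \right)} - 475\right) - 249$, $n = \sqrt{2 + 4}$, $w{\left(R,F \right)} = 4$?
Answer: $-787 + 2 \sqrt{6} \approx -782.1$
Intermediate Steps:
$n = \sqrt{6} \approx 2.4495$
$I{\left(p,t \right)} = -67$
$W = -791$ ($W = \left(-67 - 475\right) - 249 = -542 - 249 = -791$)
$c{\left(H \right)} = 2 H$
$c{\left(n \right)} + \left(w{\left(-84,-14 \right)} + W\right) = 2 \sqrt{6} + \left(4 - 791\right) = 2 \sqrt{6} - 787 = -787 + 2 \sqrt{6}$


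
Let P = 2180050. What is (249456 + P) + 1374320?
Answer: 3803826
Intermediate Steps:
(249456 + P) + 1374320 = (249456 + 2180050) + 1374320 = 2429506 + 1374320 = 3803826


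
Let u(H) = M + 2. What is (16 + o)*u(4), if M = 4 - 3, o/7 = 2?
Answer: 90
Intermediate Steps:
o = 14 (o = 7*2 = 14)
M = 1
u(H) = 3 (u(H) = 1 + 2 = 3)
(16 + o)*u(4) = (16 + 14)*3 = 30*3 = 90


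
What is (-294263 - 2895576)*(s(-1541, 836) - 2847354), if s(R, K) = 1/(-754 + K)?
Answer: 744773265362653/82 ≈ 9.0826e+12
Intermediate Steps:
(-294263 - 2895576)*(s(-1541, 836) - 2847354) = (-294263 - 2895576)*(1/(-754 + 836) - 2847354) = -3189839*(1/82 - 2847354) = -3189839*(-233483027/82) = 744773265362653/82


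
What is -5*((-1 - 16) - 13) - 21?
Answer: 129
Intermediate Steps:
-5*((-1 - 16) - 13) - 21 = -5*(-17 - 13) - 21 = -5*(-30) - 21 = 150 - 21 = 129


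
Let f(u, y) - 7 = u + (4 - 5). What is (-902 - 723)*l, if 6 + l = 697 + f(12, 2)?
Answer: -1152125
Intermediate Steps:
f(u, y) = 6 + u (f(u, y) = 7 + (u + (4 - 5)) = 7 + (u - 1) = 7 + (-1 + u) = 6 + u)
l = 709 (l = -6 + (697 + (6 + 12)) = -6 + (697 + 18) = -6 + 715 = 709)
(-902 - 723)*l = (-902 - 723)*709 = -1625*709 = -1152125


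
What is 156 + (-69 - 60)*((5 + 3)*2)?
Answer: -1908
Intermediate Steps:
156 + (-69 - 60)*((5 + 3)*2) = 156 - 1032*2 = 156 - 129*16 = 156 - 2064 = -1908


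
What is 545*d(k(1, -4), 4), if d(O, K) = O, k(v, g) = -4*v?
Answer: -2180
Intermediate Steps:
545*d(k(1, -4), 4) = 545*(-4*1) = 545*(-4) = -2180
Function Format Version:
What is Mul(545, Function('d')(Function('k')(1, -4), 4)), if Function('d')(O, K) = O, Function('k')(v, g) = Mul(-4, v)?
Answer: -2180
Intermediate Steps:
Mul(545, Function('d')(Function('k')(1, -4), 4)) = Mul(545, Mul(-4, 1)) = Mul(545, -4) = -2180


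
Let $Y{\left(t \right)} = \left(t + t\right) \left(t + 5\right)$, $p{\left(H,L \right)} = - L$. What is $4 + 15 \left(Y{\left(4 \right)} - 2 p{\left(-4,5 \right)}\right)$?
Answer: $1234$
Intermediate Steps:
$Y{\left(t \right)} = 2 t \left(5 + t\right)$
$4 + 15 \left(Y{\left(4 \right)} - 2 p{\left(-4,5 \right)}\right) = 4 + 15 \left(2 \cdot 4 \left(5 + 4\right) - 2 \left(\left(-1\right) 5\right)\right) = 4 + 15 \left(2 \cdot 4 \cdot 9 - -10\right) = 4 + 15 \left(72 + 10\right) = 4 + 15 \cdot 82 = 4 + 1230 = 1234$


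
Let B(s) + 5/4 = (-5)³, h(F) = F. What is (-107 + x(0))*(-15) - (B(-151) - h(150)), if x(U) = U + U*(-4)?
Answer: 7525/4 ≈ 1881.3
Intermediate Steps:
x(U) = -3*U (x(U) = U - 4*U = -3*U)
B(s) = -505/4 (B(s) = -5/4 + (-5)³ = -5/4 - 125 = -505/4)
(-107 + x(0))*(-15) - (B(-151) - h(150)) = (-107 - 3*0)*(-15) - (-505/4 - 1*150) = (-107 + 0)*(-15) - (-505/4 - 150) = -107*(-15) - 1*(-1105/4) = 1605 + 1105/4 = 7525/4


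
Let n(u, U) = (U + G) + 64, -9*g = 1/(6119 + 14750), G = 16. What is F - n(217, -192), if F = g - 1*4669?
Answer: -855900298/187821 ≈ -4557.0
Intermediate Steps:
g = -1/187821 (g = -1/(9*(6119 + 14750)) = -⅑/20869 = -⅑*1/20869 = -1/187821 ≈ -5.3242e-6)
n(u, U) = 80 + U (n(u, U) = (U + 16) + 64 = (16 + U) + 64 = 80 + U)
F = -876936250/187821 (F = -1/187821 - 1*4669 = -1/187821 - 4669 = -876936250/187821 ≈ -4669.0)
F - n(217, -192) = -876936250/187821 - (80 - 192) = -876936250/187821 - 1*(-112) = -876936250/187821 + 112 = -855900298/187821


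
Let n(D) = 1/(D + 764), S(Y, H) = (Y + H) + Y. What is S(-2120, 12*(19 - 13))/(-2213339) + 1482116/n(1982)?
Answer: 9008047449063872/2213339 ≈ 4.0699e+9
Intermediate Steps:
S(Y, H) = H + 2*Y (S(Y, H) = (H + Y) + Y = H + 2*Y)
n(D) = 1/(764 + D)
S(-2120, 12*(19 - 13))/(-2213339) + 1482116/n(1982) = (12*(19 - 13) + 2*(-2120))/(-2213339) + 1482116/(1/(764 + 1982)) = (12*6 - 4240)*(-1/2213339) + 1482116/(1/2746) = (72 - 4240)*(-1/2213339) + 1482116/(1/2746) = -4168*(-1/2213339) + 1482116*2746 = 4168/2213339 + 4069890536 = 9008047449063872/2213339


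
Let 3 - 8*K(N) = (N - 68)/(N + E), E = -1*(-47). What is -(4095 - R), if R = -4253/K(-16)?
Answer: -1779559/177 ≈ -10054.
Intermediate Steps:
E = 47
K(N) = 3/8 - (-68 + N)/(8*(47 + N)) (K(N) = 3/8 - (N - 68)/(8*(N + 47)) = 3/8 - (-68 + N)/(8*(47 + N)))
R = -1054744/177 (R = -4253*8*(47 - 16)/(209 + 2*(-16)) = -4253*248/(209 - 32) = -4253/((⅛)*(1/31)*177) = -4253/177/248 = -4253*248/177 = -1054744/177 ≈ -5959.0)
-(4095 - R) = -(4095 - 1*(-1054744/177)) = -(4095 + 1054744/177) = -1*1779559/177 = -1779559/177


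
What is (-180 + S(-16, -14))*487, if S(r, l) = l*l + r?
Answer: 0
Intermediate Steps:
S(r, l) = r + l² (S(r, l) = l² + r = r + l²)
(-180 + S(-16, -14))*487 = (-180 + (-16 + (-14)²))*487 = (-180 + (-16 + 196))*487 = (-180 + 180)*487 = 0*487 = 0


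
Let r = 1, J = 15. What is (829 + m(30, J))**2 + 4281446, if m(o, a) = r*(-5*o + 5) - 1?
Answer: 4747935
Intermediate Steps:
m(o, a) = 4 - 5*o (m(o, a) = 1*(-5*o + 5) - 1 = 1*(5 - 5*o) - 1 = (5 - 5*o) - 1 = 4 - 5*o)
(829 + m(30, J))**2 + 4281446 = (829 + (4 - 5*30))**2 + 4281446 = (829 + (4 - 150))**2 + 4281446 = (829 - 146)**2 + 4281446 = 683**2 + 4281446 = 466489 + 4281446 = 4747935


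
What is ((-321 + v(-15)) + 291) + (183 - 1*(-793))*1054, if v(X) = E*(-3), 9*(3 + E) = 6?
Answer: 1028681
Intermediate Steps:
E = -7/3 (E = -3 + (⅑)*6 = -3 + ⅔ = -7/3 ≈ -2.3333)
v(X) = 7 (v(X) = -7/3*(-3) = 7)
((-321 + v(-15)) + 291) + (183 - 1*(-793))*1054 = ((-321 + 7) + 291) + (183 - 1*(-793))*1054 = (-314 + 291) + (183 + 793)*1054 = -23 + 976*1054 = -23 + 1028704 = 1028681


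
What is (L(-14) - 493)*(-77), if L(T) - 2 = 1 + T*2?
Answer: 39886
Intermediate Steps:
L(T) = 3 + 2*T (L(T) = 2 + (1 + T*2) = 2 + (1 + 2*T) = 3 + 2*T)
(L(-14) - 493)*(-77) = ((3 + 2*(-14)) - 493)*(-77) = ((3 - 28) - 493)*(-77) = (-25 - 493)*(-77) = -518*(-77) = 39886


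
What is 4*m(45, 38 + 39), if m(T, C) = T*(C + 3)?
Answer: 14400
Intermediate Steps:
m(T, C) = T*(3 + C)
4*m(45, 38 + 39) = 4*(45*(3 + (38 + 39))) = 4*(45*(3 + 77)) = 4*(45*80) = 4*3600 = 14400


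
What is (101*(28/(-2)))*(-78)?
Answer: 110292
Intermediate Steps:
(101*(28/(-2)))*(-78) = (101*(28*(-1/2)))*(-78) = (101*(-14))*(-78) = -1414*(-78) = 110292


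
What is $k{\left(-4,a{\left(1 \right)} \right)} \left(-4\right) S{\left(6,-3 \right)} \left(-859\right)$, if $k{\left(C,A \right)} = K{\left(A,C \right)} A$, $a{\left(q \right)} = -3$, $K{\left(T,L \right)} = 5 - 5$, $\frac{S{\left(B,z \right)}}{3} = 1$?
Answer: $0$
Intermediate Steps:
$S{\left(B,z \right)} = 3$ ($S{\left(B,z \right)} = 3 \cdot 1 = 3$)
$K{\left(T,L \right)} = 0$ ($K{\left(T,L \right)} = 5 - 5 = 0$)
$k{\left(C,A \right)} = 0$ ($k{\left(C,A \right)} = 0 A = 0$)
$k{\left(-4,a{\left(1 \right)} \right)} \left(-4\right) S{\left(6,-3 \right)} \left(-859\right) = 0 \left(-4\right) 3 \left(-859\right) = 0 \cdot 3 \left(-859\right) = 0 \left(-859\right) = 0$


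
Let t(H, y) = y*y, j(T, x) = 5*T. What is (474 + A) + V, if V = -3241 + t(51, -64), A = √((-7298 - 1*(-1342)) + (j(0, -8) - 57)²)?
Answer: 1329 + I*√2707 ≈ 1329.0 + 52.029*I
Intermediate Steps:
t(H, y) = y²
A = I*√2707 (A = √((-7298 - 1*(-1342)) + (5*0 - 57)²) = √((-7298 + 1342) + (0 - 57)²) = √(-5956 + (-57)²) = √(-5956 + 3249) = √(-2707) = I*√2707 ≈ 52.029*I)
V = 855 (V = -3241 + (-64)² = -3241 + 4096 = 855)
(474 + A) + V = (474 + I*√2707) + 855 = 1329 + I*√2707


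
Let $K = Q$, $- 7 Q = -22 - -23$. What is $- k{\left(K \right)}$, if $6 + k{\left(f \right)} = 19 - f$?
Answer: $- \frac{92}{7} \approx -13.143$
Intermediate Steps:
$Q = - \frac{1}{7}$ ($Q = - \frac{-22 - -23}{7} = - \frac{-22 + 23}{7} = \left(- \frac{1}{7}\right) 1 = - \frac{1}{7} \approx -0.14286$)
$K = - \frac{1}{7} \approx -0.14286$
$k{\left(f \right)} = 13 - f$ ($k{\left(f \right)} = -6 - \left(-19 + f\right) = 13 - f$)
$- k{\left(K \right)} = - (13 - - \frac{1}{7}) = - (13 + \frac{1}{7}) = \left(-1\right) \frac{92}{7} = - \frac{92}{7}$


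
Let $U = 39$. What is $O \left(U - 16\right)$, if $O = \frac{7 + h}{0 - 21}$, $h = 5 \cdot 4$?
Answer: $- \frac{207}{7} \approx -29.571$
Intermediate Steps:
$h = 20$
$O = - \frac{9}{7}$ ($O = \frac{7 + 20}{0 - 21} = \frac{27}{-21} = 27 \left(- \frac{1}{21}\right) = - \frac{9}{7} \approx -1.2857$)
$O \left(U - 16\right) = - \frac{9 \left(39 - 16\right)}{7} = \left(- \frac{9}{7}\right) 23 = - \frac{207}{7}$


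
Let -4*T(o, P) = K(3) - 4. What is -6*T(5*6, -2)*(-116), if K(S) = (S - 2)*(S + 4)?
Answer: -522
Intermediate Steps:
K(S) = (-2 + S)*(4 + S)
T(o, P) = -¾ (T(o, P) = -((-8 + 3² + 2*3) - 4)/4 = -((-8 + 9 + 6) - 4)/4 = -(7 - 4)/4 = -¼*3 = -¾)
-6*T(5*6, -2)*(-116) = -6*(-¾)*(-116) = (9/2)*(-116) = -522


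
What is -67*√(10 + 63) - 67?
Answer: -67 - 67*√73 ≈ -639.45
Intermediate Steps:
-67*√(10 + 63) - 67 = -67*√73 - 67 = -67 - 67*√73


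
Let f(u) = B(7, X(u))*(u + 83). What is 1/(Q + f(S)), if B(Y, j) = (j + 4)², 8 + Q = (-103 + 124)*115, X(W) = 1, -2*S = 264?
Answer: 1/1182 ≈ 0.00084602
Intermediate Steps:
S = -132 (S = -½*264 = -132)
Q = 2407 (Q = -8 + (-103 + 124)*115 = -8 + 21*115 = -8 + 2415 = 2407)
B(Y, j) = (4 + j)²
f(u) = 2075 + 25*u (f(u) = (4 + 1)²*(u + 83) = 5²*(83 + u) = 25*(83 + u) = 2075 + 25*u)
1/(Q + f(S)) = 1/(2407 + (2075 + 25*(-132))) = 1/(2407 + (2075 - 3300)) = 1/(2407 - 1225) = 1/1182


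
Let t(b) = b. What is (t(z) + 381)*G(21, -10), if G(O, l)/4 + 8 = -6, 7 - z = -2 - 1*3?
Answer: -22008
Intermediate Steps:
z = 12 (z = 7 - (-2 - 1*3) = 7 - (-2 - 3) = 7 - 1*(-5) = 7 + 5 = 12)
G(O, l) = -56 (G(O, l) = -32 + 4*(-6) = -32 - 24 = -56)
(t(z) + 381)*G(21, -10) = (12 + 381)*(-56) = 393*(-56) = -22008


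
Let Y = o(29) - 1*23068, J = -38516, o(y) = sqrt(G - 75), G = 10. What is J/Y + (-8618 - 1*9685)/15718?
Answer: 4225615442417/8364061605702 + 38516*I*sqrt(65)/532132689 ≈ 0.50521 + 0.00058355*I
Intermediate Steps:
o(y) = I*sqrt(65) (o(y) = sqrt(10 - 75) = sqrt(-65) = I*sqrt(65))
Y = -23068 + I*sqrt(65) (Y = I*sqrt(65) - 1*23068 = I*sqrt(65) - 23068 = -23068 + I*sqrt(65) ≈ -23068.0 + 8.0623*I)
J/Y + (-8618 - 1*9685)/15718 = -38516/(-23068 + I*sqrt(65)) + (-8618 - 1*9685)/15718 = -38516/(-23068 + I*sqrt(65)) + (-8618 - 9685)*(1/15718) = -38516/(-23068 + I*sqrt(65)) - 18303*1/15718 = -38516/(-23068 + I*sqrt(65)) - 18303/15718 = -18303/15718 - 38516/(-23068 + I*sqrt(65))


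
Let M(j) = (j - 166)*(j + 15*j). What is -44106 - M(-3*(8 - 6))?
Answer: -60618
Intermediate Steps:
M(j) = 16*j*(-166 + j) (M(j) = (-166 + j)*(16*j) = 16*j*(-166 + j))
-44106 - M(-3*(8 - 6)) = -44106 - 16*(-3*(8 - 6))*(-166 - 3*(8 - 6)) = -44106 - 16*(-3*2)*(-166 - 3*2) = -44106 - 16*(-6)*(-166 - 6) = -44106 - 16*(-6)*(-172) = -44106 - 1*16512 = -44106 - 16512 = -60618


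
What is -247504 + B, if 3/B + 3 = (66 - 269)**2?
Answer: -10198649821/41206 ≈ -2.4750e+5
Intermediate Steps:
B = 3/41206 (B = 3/(-3 + (66 - 269)**2) = 3/(-3 + (-203)**2) = 3/(-3 + 41209) = 3/41206 ≈ 7.2805e-5)
-247504 + B = -247504 + 3/41206 = -10198649821/41206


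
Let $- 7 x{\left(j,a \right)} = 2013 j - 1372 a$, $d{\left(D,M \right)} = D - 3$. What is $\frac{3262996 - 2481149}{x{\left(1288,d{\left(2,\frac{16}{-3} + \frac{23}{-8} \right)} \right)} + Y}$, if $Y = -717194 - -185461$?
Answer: $- \frac{781847}{902321} \approx -0.86648$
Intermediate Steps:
$d{\left(D,M \right)} = -3 + D$
$Y = -531733$ ($Y = -717194 + 185461 = -531733$)
$x{\left(j,a \right)} = 196 a - \frac{2013 j}{7}$ ($x{\left(j,a \right)} = - \frac{2013 j - 1372 a}{7} = - \frac{- 1372 a + 2013 j}{7} = 196 a - \frac{2013 j}{7}$)
$\frac{3262996 - 2481149}{x{\left(1288,d{\left(2,\frac{16}{-3} + \frac{23}{-8} \right)} \right)} + Y} = \frac{3262996 - 2481149}{\left(196 \left(-3 + 2\right) - 370392\right) - 531733} = \frac{781847}{\left(196 \left(-1\right) - 370392\right) - 531733} = \frac{781847}{\left(-196 - 370392\right) - 531733} = \frac{781847}{-370588 - 531733} = \frac{781847}{-902321} = 781847 \left(- \frac{1}{902321}\right) = - \frac{781847}{902321}$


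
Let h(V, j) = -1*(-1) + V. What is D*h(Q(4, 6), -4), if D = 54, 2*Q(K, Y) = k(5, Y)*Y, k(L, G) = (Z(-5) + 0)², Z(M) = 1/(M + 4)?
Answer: 216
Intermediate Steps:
Z(M) = 1/(4 + M)
k(L, G) = 1 (k(L, G) = (1/(4 - 5) + 0)² = (1/(-1) + 0)² = (-1 + 0)² = (-1)² = 1)
Q(K, Y) = Y/2 (Q(K, Y) = (1*Y)/2 = Y/2)
h(V, j) = 1 + V
D*h(Q(4, 6), -4) = 54*(1 + (½)*6) = 54*(1 + 3) = 54*4 = 216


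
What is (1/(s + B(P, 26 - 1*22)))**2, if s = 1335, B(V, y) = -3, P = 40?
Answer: 1/1774224 ≈ 5.6363e-7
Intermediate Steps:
(1/(s + B(P, 26 - 1*22)))**2 = (1/(1335 - 3))**2 = (1/1332)**2 = 1/1774224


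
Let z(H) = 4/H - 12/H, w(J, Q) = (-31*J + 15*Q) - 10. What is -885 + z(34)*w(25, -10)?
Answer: -665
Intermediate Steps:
w(J, Q) = -10 - 31*J + 15*Q
z(H) = -8/H
-885 + z(34)*w(25, -10) = -885 + (-8/34)*(-10 - 31*25 + 15*(-10)) = -885 + (-8*1/34)*(-10 - 775 - 150) = -885 - 4/17*(-935) = -885 + 220 = -665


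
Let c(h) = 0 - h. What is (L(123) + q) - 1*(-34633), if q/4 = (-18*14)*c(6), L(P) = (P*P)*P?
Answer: 1901548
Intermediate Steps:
c(h) = -h
L(P) = P**3 (L(P) = P**2*P = P**3)
q = 6048 (q = 4*((-18*14)*(-1*6)) = 4*(-252*(-6)) = 4*1512 = 6048)
(L(123) + q) - 1*(-34633) = (123**3 + 6048) - 1*(-34633) = (1860867 + 6048) + 34633 = 1866915 + 34633 = 1901548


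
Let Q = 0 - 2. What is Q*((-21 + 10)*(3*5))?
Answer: 330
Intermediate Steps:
Q = -2
Q*((-21 + 10)*(3*5)) = -2*(-21 + 10)*3*5 = -(-22)*15 = -2*(-165) = 330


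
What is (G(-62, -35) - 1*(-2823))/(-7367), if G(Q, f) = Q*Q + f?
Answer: -6632/7367 ≈ -0.90023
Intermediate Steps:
G(Q, f) = f + Q² (G(Q, f) = Q² + f = f + Q²)
(G(-62, -35) - 1*(-2823))/(-7367) = ((-35 + (-62)²) - 1*(-2823))/(-7367) = ((-35 + 3844) + 2823)*(-1/7367) = (3809 + 2823)*(-1/7367) = 6632*(-1/7367) = -6632/7367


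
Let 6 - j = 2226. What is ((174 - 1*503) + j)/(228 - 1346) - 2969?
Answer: -3316793/1118 ≈ -2966.7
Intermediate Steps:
j = -2220 (j = 6 - 1*2226 = 6 - 2226 = -2220)
((174 - 1*503) + j)/(228 - 1346) - 2969 = ((174 - 1*503) - 2220)/(228 - 1346) - 2969 = ((174 - 503) - 2220)/(-1118) - 2969 = (-329 - 2220)*(-1/1118) - 2969 = -2549*(-1/1118) - 2969 = 2549/1118 - 2969 = -3316793/1118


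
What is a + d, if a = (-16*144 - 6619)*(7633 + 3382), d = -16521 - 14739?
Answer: -98318105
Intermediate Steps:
d = -31260
a = -98286845 (a = (-2304 - 6619)*11015 = -8923*11015 = -98286845)
a + d = -98286845 - 31260 = -98318105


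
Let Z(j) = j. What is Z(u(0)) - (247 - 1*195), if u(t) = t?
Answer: -52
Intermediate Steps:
Z(u(0)) - (247 - 1*195) = 0 - (247 - 1*195) = 0 - (247 - 195) = 0 - 1*52 = 0 - 52 = -52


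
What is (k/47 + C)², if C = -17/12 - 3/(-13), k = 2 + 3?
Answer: 62647225/53758224 ≈ 1.1654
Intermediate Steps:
k = 5
C = -185/156 (C = -17*1/12 - 3*(-1/13) = -17/12 + 3/13 = -185/156 ≈ -1.1859)
(k/47 + C)² = (5/47 - 185/156)² = (-7915/7332)² = 62647225/53758224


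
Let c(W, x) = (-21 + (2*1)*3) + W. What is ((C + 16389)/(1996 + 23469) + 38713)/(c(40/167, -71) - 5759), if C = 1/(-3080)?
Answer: -507078171532073/75625739019600 ≈ -6.7051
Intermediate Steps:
C = -1/3080 ≈ -0.00032468
c(W, x) = -15 + W (c(W, x) = (-21 + 2*3) + W = (-21 + 6) + W = -15 + W)
((C + 16389)/(1996 + 23469) + 38713)/(c(40/167, -71) - 5759) = ((-1/3080 + 16389)/(1996 + 23469) + 38713)/((-15 + 40/167) - 5759) = ((50478119/3080)/25465 + 38713)/((-15 + 40*(1/167)) - 5759) = ((50478119/3080)*(1/25465) + 38713)/((-15 + 40/167) - 5759) = (50478119/78432200 + 38713)/(-2465/167 - 5759) = 3036396236719/(78432200*(-964218/167)) = (3036396236719/78432200)*(-167/964218) = -507078171532073/75625739019600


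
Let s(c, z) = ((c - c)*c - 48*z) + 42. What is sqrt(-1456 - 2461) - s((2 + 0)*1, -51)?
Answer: -2490 + I*sqrt(3917) ≈ -2490.0 + 62.586*I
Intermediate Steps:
s(c, z) = 42 - 48*z (s(c, z) = (0*c - 48*z) + 42 = (0 - 48*z) + 42 = -48*z + 42 = 42 - 48*z)
sqrt(-1456 - 2461) - s((2 + 0)*1, -51) = sqrt(-1456 - 2461) - (42 - 48*(-51)) = sqrt(-3917) - (42 + 2448) = I*sqrt(3917) - 1*2490 = I*sqrt(3917) - 2490 = -2490 + I*sqrt(3917)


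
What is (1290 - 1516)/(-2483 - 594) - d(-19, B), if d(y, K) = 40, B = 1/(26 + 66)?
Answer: -122854/3077 ≈ -39.927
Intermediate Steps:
B = 1/92 ≈ 0.010870
(1290 - 1516)/(-2483 - 594) - d(-19, B) = (1290 - 1516)/(-2483 - 594) - 1*40 = -226/(-3077) - 40 = -226*(-1/3077) - 40 = 226/3077 - 40 = -122854/3077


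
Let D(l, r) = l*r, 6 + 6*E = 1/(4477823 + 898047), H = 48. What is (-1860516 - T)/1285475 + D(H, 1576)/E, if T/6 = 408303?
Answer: -3136753155225949146/41463277644025 ≈ -75651.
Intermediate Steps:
T = 2449818 (T = 6*408303 = 2449818)
E = -32255219/32255220 (E = -1 + 1/(6*(4477823 + 898047)) = -1 + (1/6)/5375870 = -1 + (1/6)*(1/5375870) = -1 + 1/32255220 = -32255219/32255220 ≈ -1.0000)
(-1860516 - T)/1285475 + D(H, 1576)/E = (-1860516 - 1*2449818)/1285475 + (48*1576)/(-32255219/32255220) = (-1860516 - 2449818)*(1/1285475) + 75648*(-32255220/32255219) = -4310334*1/1285475 - 2440042882560/32255219 = -4310334/1285475 - 2440042882560/32255219 = -3136753155225949146/41463277644025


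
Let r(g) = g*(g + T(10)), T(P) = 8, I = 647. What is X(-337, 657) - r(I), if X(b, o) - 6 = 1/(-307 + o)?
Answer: -148322649/350 ≈ -4.2378e+5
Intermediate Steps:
r(g) = g*(8 + g) (r(g) = g*(g + 8) = g*(8 + g))
X(b, o) = 6 + 1/(-307 + o)
X(-337, 657) - r(I) = (-1841 + 6*657)/(-307 + 657) - 647*(8 + 647) = (-1841 + 3942)/350 - 647*655 = (1/350)*2101 - 1*423785 = 2101/350 - 423785 = -148322649/350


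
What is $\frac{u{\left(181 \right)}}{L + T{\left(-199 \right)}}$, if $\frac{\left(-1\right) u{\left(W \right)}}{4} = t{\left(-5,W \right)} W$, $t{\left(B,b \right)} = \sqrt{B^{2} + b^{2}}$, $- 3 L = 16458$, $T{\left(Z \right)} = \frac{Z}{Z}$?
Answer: $\frac{9412 \sqrt{194}}{5485} \approx 23.9$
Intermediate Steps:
$T{\left(Z \right)} = 1$
$L = -5486$ ($L = \left(- \frac{1}{3}\right) 16458 = -5486$)
$u{\left(W \right)} = - 4 W \sqrt{25 + W^{2}}$ ($u{\left(W \right)} = - 4 \sqrt{\left(-5\right)^{2} + W^{2}} W = - 4 \sqrt{25 + W^{2}} W = - 4 W \sqrt{25 + W^{2}}$)
$\frac{u{\left(181 \right)}}{L + T{\left(-199 \right)}} = \frac{\left(-4\right) 181 \sqrt{25 + 181^{2}}}{-5486 + 1} = \frac{\left(-4\right) 181 \sqrt{25 + 32761}}{-5485} = \left(-4\right) 181 \sqrt{32786} \left(- \frac{1}{5485}\right) = \left(-4\right) 181 \cdot 13 \sqrt{194} \left(- \frac{1}{5485}\right) = - 9412 \sqrt{194} \left(- \frac{1}{5485}\right) = \frac{9412 \sqrt{194}}{5485}$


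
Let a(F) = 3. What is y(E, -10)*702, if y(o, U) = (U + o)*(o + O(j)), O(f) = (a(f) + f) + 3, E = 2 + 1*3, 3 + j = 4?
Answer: -42120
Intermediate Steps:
j = 1 (j = -3 + 4 = 1)
E = 5 (E = 2 + 3 = 5)
O(f) = 6 + f (O(f) = (3 + f) + 3 = 6 + f)
y(o, U) = (7 + o)*(U + o) (y(o, U) = (U + o)*(o + (6 + 1)) = (U + o)*(o + 7) = (U + o)*(7 + o) = (7 + o)*(U + o))
y(E, -10)*702 = (5**2 + 7*(-10) + 7*5 - 10*5)*702 = (25 - 70 + 35 - 50)*702 = -60*702 = -42120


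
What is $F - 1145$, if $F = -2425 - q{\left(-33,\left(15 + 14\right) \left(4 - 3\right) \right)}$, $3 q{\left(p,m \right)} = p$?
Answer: $-3559$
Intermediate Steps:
$q{\left(p,m \right)} = \frac{p}{3}$
$F = -2414$ ($F = -2425 - \frac{1}{3} \left(-33\right) = -2425 - -11 = -2425 + 11 = -2414$)
$F - 1145 = -2414 - 1145 = -3559$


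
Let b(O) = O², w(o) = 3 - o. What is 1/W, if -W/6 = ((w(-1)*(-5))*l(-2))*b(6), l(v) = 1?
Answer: 1/4320 ≈ 0.00023148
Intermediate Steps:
W = 4320 (W = -6*((3 - 1*(-1))*(-5))*1*6² = -6*((3 + 1)*(-5))*1*36 = -6*(4*(-5))*1*36 = -6*(-20*1)*36 = -(-120)*36 = -6*(-720) = 4320)
1/W = 1/4320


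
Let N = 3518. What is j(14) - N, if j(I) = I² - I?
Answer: -3336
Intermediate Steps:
j(14) - N = 14*(-1 + 14) - 1*3518 = 14*13 - 3518 = 182 - 3518 = -3336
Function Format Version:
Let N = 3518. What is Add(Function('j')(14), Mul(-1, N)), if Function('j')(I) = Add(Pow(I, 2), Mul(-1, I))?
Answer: -3336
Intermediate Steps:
Add(Function('j')(14), Mul(-1, N)) = Add(Mul(14, Add(-1, 14)), Mul(-1, 3518)) = Add(Mul(14, 13), -3518) = Add(182, -3518) = -3336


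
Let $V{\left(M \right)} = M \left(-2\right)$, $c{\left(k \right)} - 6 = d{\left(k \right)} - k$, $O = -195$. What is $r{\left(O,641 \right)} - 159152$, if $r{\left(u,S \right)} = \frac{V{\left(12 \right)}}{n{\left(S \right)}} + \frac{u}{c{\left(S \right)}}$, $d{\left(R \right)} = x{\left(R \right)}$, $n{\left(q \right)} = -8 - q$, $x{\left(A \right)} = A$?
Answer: $- \frac{206621433}{1298} \approx -1.5918 \cdot 10^{5}$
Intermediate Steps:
$d{\left(R \right)} = R$
$c{\left(k \right)} = 6$ ($c{\left(k \right)} = 6 + \left(k - k\right) = 6 + 0 = 6$)
$V{\left(M \right)} = - 2 M$
$r{\left(u,S \right)} = - \frac{24}{-8 - S} + \frac{u}{6}$ ($r{\left(u,S \right)} = \frac{\left(-2\right) 12}{-8 - S} + \frac{u}{6} = - \frac{24}{-8 - S} + u \frac{1}{6} = - \frac{24}{-8 - S} + \frac{u}{6}$)
$r{\left(O,641 \right)} - 159152 = \frac{144 - 195 \left(8 + 641\right)}{6 \left(8 + 641\right)} - 159152 = \frac{144 - 126555}{6 \cdot 649} - 159152 = \frac{1}{6} \cdot \frac{1}{649} \left(144 - 126555\right) - 159152 = \frac{1}{6} \cdot \frac{1}{649} \left(-126411\right) - 159152 = - \frac{42137}{1298} - 159152 = - \frac{206621433}{1298}$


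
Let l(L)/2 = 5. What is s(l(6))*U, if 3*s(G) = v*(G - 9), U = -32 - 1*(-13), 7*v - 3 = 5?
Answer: -152/21 ≈ -7.2381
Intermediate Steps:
v = 8/7 (v = 3/7 + (⅐)*5 = 3/7 + 5/7 = 8/7 ≈ 1.1429)
l(L) = 10 (l(L) = 2*5 = 10)
U = -19 (U = -32 + 13 = -19)
s(G) = -24/7 + 8*G/21 (s(G) = (8*(G - 9)/7)/3 = (8*(-9 + G)/7)/3 = (-72/7 + 8*G/7)/3 = -24/7 + 8*G/21)
s(l(6))*U = (-24/7 + (8/21)*10)*(-19) = (-24/7 + 80/21)*(-19) = (8/21)*(-19) = -152/21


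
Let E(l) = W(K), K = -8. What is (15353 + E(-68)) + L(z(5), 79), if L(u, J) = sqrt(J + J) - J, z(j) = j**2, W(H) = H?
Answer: 15266 + sqrt(158) ≈ 15279.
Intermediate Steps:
E(l) = -8
L(u, J) = -J + sqrt(2)*sqrt(J) (L(u, J) = sqrt(2*J) - J = sqrt(2)*sqrt(J) - J = -J + sqrt(2)*sqrt(J))
(15353 + E(-68)) + L(z(5), 79) = (15353 - 8) + (-1*79 + sqrt(2)*sqrt(79)) = 15345 + (-79 + sqrt(158)) = 15266 + sqrt(158)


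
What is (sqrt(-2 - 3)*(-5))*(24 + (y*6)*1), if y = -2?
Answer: -60*I*sqrt(5) ≈ -134.16*I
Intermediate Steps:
(sqrt(-2 - 3)*(-5))*(24 + (y*6)*1) = (sqrt(-2 - 3)*(-5))*(24 - 2*6*1) = (sqrt(-5)*(-5))*(24 - 12*1) = ((I*sqrt(5))*(-5))*(24 - 12) = -5*I*sqrt(5)*12 = -60*I*sqrt(5)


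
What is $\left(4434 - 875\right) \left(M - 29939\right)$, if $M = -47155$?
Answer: $-274377546$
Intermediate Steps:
$\left(4434 - 875\right) \left(M - 29939\right) = \left(4434 - 875\right) \left(-47155 - 29939\right) = 3559 \left(-77094\right) = -274377546$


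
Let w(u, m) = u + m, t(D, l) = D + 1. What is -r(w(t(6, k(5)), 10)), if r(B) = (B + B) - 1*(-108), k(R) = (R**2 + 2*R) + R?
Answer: -142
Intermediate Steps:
k(R) = R**2 + 3*R
t(D, l) = 1 + D
w(u, m) = m + u
r(B) = 108 + 2*B (r(B) = 2*B + 108 = 108 + 2*B)
-r(w(t(6, k(5)), 10)) = -(108 + 2*(10 + (1 + 6))) = -(108 + 2*(10 + 7)) = -(108 + 2*17) = -(108 + 34) = -1*142 = -142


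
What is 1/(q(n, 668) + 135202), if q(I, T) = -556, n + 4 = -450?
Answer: 1/134646 ≈ 7.4269e-6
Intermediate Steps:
n = -454 (n = -4 - 450 = -454)
1/(q(n, 668) + 135202) = 1/(-556 + 135202) = 1/134646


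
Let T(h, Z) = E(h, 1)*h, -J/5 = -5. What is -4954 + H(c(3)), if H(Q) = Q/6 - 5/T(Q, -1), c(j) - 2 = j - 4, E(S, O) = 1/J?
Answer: -30473/6 ≈ -5078.8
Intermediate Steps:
J = 25 (J = -5*(-5) = 25)
E(S, O) = 1/25
c(j) = -2 + j (c(j) = 2 + (j - 4) = 2 + (-4 + j) = -2 + j)
T(h, Z) = h/25
H(Q) = -125/Q + Q/6 (H(Q) = Q/6 - 5*25/Q = Q*(1/6) - 125/Q = Q/6 - 125/Q = -125/Q + Q/6)
-4954 + H(c(3)) = -4954 + (-125/(-2 + 3) + (-2 + 3)/6) = -4954 + (-125/1 + (1/6)*1) = -4954 + (-125*1 + 1/6) = -4954 + (-125 + 1/6) = -4954 - 749/6 = -30473/6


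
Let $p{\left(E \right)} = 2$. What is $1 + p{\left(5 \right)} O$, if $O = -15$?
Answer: $-29$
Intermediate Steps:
$1 + p{\left(5 \right)} O = 1 + 2 \left(-15\right) = 1 - 30 = -29$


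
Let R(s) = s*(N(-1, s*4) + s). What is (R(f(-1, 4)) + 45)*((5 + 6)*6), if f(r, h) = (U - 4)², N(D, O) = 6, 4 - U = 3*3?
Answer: 468072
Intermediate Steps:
U = -5 (U = 4 - 3*3 = 4 - 1*9 = 4 - 9 = -5)
f(r, h) = 81 (f(r, h) = (-5 - 4)² = (-9)² = 81)
R(s) = s*(6 + s)
(R(f(-1, 4)) + 45)*((5 + 6)*6) = (81*(6 + 81) + 45)*((5 + 6)*6) = (81*87 + 45)*(11*6) = (7047 + 45)*66 = 7092*66 = 468072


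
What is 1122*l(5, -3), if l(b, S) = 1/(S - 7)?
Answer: -561/5 ≈ -112.20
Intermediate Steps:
l(b, S) = 1/(-7 + S)
1122*l(5, -3) = 1122/(-7 - 3) = 1122/(-10) = 1122*(-1/10) = -561/5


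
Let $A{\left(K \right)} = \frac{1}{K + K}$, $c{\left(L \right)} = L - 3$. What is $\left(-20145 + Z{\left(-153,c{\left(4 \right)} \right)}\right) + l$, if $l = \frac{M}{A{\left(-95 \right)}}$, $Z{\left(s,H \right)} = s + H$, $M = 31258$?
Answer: $-5959317$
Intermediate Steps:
$c{\left(L \right)} = -3 + L$ ($c{\left(L \right)} = L - 3 = -3 + L$)
$A{\left(K \right)} = \frac{1}{2 K}$
$Z{\left(s,H \right)} = H + s$
$l = -5939020$ ($l = \frac{31258}{\frac{1}{2} \frac{1}{-95}} = \frac{31258}{\frac{1}{2} \left(- \frac{1}{95}\right)} = \frac{31258}{- \frac{1}{190}} = 31258 \left(-190\right) = -5939020$)
$\left(-20145 + Z{\left(-153,c{\left(4 \right)} \right)}\right) + l = \left(-20145 + \left(\left(-3 + 4\right) - 153\right)\right) - 5939020 = \left(-20145 + \left(1 - 153\right)\right) - 5939020 = \left(-20145 - 152\right) - 5939020 = -20297 - 5939020 = -5959317$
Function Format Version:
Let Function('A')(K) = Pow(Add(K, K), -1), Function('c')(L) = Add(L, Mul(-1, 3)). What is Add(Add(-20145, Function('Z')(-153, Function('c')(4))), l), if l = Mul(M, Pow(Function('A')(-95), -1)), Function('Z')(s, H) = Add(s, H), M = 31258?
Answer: -5959317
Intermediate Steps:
Function('c')(L) = Add(-3, L) (Function('c')(L) = Add(L, -3) = Add(-3, L))
Function('A')(K) = Mul(Rational(1, 2), Pow(K, -1)) (Function('A')(K) = Pow(Mul(2, K), -1) = Mul(Rational(1, 2), Pow(K, -1)))
Function('Z')(s, H) = Add(H, s)
l = -5939020 (l = Mul(31258, Pow(Mul(Rational(1, 2), Pow(-95, -1)), -1)) = Mul(31258, Pow(Mul(Rational(1, 2), Rational(-1, 95)), -1)) = Mul(31258, Pow(Rational(-1, 190), -1)) = Mul(31258, -190) = -5939020)
Add(Add(-20145, Function('Z')(-153, Function('c')(4))), l) = Add(Add(-20145, Add(Add(-3, 4), -153)), -5939020) = Add(Add(-20145, Add(1, -153)), -5939020) = Add(Add(-20145, -152), -5939020) = Add(-20297, -5939020) = -5959317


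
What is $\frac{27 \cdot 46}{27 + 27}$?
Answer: $23$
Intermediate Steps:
$\frac{27 \cdot 46}{27 + 27} = \frac{1242}{54} = 1242 \cdot \frac{1}{54} = 23$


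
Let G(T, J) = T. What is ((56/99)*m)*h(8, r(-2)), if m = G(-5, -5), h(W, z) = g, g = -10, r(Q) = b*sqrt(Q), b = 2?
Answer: 2800/99 ≈ 28.283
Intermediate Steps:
r(Q) = 2*sqrt(Q)
h(W, z) = -10
m = -5
((56/99)*m)*h(8, r(-2)) = ((56/99)*(-5))*(-10) = -280/99*(-10) = 2800/99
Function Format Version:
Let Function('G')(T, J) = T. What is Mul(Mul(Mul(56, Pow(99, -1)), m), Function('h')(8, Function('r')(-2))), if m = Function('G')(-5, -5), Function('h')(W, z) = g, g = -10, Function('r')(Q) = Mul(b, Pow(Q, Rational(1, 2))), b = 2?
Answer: Rational(2800, 99) ≈ 28.283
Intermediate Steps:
Function('r')(Q) = Mul(2, Pow(Q, Rational(1, 2)))
Function('h')(W, z) = -10
m = -5
Mul(Mul(Mul(56, Pow(99, -1)), m), Function('h')(8, Function('r')(-2))) = Mul(Mul(Mul(56, Pow(99, -1)), -5), -10) = Mul(Mul(Mul(56, Rational(1, 99)), -5), -10) = Mul(Mul(Rational(56, 99), -5), -10) = Mul(Rational(-280, 99), -10) = Rational(2800, 99)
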